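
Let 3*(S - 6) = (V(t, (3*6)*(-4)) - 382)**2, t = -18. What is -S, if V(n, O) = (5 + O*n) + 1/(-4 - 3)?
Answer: -13790502/49 ≈ -2.8144e+5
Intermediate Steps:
V(n, O) = 34/7 + O*n (V(n, O) = (5 + O*n) + 1/(-7) = (5 + O*n) - 1/7 = 34/7 + O*n)
S = 13790502/49 (S = 6 + ((34/7 + ((3*6)*(-4))*(-18)) - 382)**2/3 = 6 + ((34/7 + (18*(-4))*(-18)) - 382)**2/3 = 6 + ((34/7 - 72*(-18)) - 382)**2/3 = 6 + ((34/7 + 1296) - 382)**2/3 = 6 + (9106/7 - 382)**2/3 = 6 + (6432/7)**2/3 = 6 + (1/3)*(41370624/49) = 6 + 13790208/49 = 13790502/49 ≈ 2.8144e+5)
-S = -1*13790502/49 = -13790502/49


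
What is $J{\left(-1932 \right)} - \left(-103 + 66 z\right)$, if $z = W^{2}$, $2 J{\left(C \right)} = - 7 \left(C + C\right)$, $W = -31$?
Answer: $-49799$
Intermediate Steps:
$J{\left(C \right)} = - 7 C$ ($J{\left(C \right)} = \frac{\left(-7\right) \left(C + C\right)}{2} = \frac{\left(-7\right) 2 C}{2} = \frac{\left(-14\right) C}{2} = - 7 C$)
$z = 961$ ($z = \left(-31\right)^{2} = 961$)
$J{\left(-1932 \right)} - \left(-103 + 66 z\right) = \left(-7\right) \left(-1932\right) + \left(\left(-66\right) 961 + 103\right) = 13524 + \left(-63426 + 103\right) = 13524 - 63323 = -49799$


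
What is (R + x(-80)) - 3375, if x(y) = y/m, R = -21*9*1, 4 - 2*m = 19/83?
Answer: -1128812/313 ≈ -3606.4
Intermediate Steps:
m = 313/166 (m = 2 - 19/(2*83) = 2 - ½*19/83 = 2 - 19/166 = 313/166 ≈ 1.8855)
R = -189 (R = -189*1 = -189)
x(y) = 166*y/313 (x(y) = y/(313/166) = y*(166/313) = 166*y/313)
(R + x(-80)) - 3375 = (-189 + (166/313)*(-80)) - 3375 = (-189 - 13280/313) - 3375 = -72437/313 - 3375 = -1128812/313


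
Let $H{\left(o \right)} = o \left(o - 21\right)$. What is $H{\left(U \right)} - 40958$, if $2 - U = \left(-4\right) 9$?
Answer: $-40312$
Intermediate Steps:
$U = 38$ ($U = 2 - \left(-4\right) 9 = 2 - -36 = 2 + 36 = 38$)
$H{\left(o \right)} = o \left(-21 + o\right)$
$H{\left(U \right)} - 40958 = 38 \left(-21 + 38\right) - 40958 = 38 \cdot 17 - 40958 = 646 - 40958 = -40312$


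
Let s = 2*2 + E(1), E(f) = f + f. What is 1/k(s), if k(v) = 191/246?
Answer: 246/191 ≈ 1.2880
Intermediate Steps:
E(f) = 2*f
s = 6 (s = 2*2 + 2*1 = 4 + 2 = 6)
k(v) = 191/246 (k(v) = 191*(1/246) = 191/246)
1/k(s) = 1/(191/246) = 246/191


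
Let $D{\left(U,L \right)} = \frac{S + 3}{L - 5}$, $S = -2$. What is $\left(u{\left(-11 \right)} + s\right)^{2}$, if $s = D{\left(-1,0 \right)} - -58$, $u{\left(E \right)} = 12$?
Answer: $\frac{121801}{25} \approx 4872.0$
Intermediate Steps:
$D{\left(U,L \right)} = \frac{1}{-5 + L}$ ($D{\left(U,L \right)} = \frac{-2 + 3}{L - 5} = 1 \frac{1}{-5 + L} = \frac{1}{-5 + L}$)
$s = \frac{289}{5}$ ($s = \frac{1}{-5 + 0} - -58 = \frac{1}{-5} + 58 = - \frac{1}{5} + 58 = \frac{289}{5} \approx 57.8$)
$\left(u{\left(-11 \right)} + s\right)^{2} = \left(12 + \frac{289}{5}\right)^{2} = \left(\frac{349}{5}\right)^{2} = \frac{121801}{25}$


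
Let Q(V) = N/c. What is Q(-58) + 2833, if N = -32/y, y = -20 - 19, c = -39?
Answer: 4308961/1521 ≈ 2833.0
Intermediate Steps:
y = -39
N = 32/39 (N = -32/(-39) = -32*(-1/39) = 32/39 ≈ 0.82051)
Q(V) = -32/1521 (Q(V) = (32/39)/(-39) = (32/39)*(-1/39) = -32/1521)
Q(-58) + 2833 = -32/1521 + 2833 = 4308961/1521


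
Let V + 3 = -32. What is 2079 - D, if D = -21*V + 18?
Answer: 1326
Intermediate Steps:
V = -35 (V = -3 - 32 = -35)
D = 753 (D = -21*(-35) + 18 = 735 + 18 = 753)
2079 - D = 2079 - 1*753 = 2079 - 753 = 1326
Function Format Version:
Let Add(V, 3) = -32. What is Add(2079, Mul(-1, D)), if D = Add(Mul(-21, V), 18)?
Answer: 1326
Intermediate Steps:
V = -35 (V = Add(-3, -32) = -35)
D = 753 (D = Add(Mul(-21, -35), 18) = Add(735, 18) = 753)
Add(2079, Mul(-1, D)) = Add(2079, Mul(-1, 753)) = Add(2079, -753) = 1326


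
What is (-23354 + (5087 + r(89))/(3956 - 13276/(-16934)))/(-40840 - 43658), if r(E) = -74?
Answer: 782365364789/2830859600820 ≈ 0.27637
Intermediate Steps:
(-23354 + (5087 + r(89))/(3956 - 13276/(-16934)))/(-40840 - 43658) = (-23354 + (5087 - 74)/(3956 - 13276/(-16934)))/(-40840 - 43658) = (-23354 + 5013/(3956 - 13276*(-1/16934)))/(-84498) = (-23354 + 5013/(3956 + 6638/8467))*(-1/84498) = (-23354 + 5013/(33502090/8467))*(-1/84498) = (-23354 + 5013*(8467/33502090))*(-1/84498) = (-23354 + 42445071/33502090)*(-1/84498) = -782365364789/33502090*(-1/84498) = 782365364789/2830859600820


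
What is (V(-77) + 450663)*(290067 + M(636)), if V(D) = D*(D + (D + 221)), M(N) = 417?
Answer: 129411783936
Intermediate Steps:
V(D) = D*(221 + 2*D) (V(D) = D*(D + (221 + D)) = D*(221 + 2*D))
(V(-77) + 450663)*(290067 + M(636)) = (-77*(221 + 2*(-77)) + 450663)*(290067 + 417) = (-77*(221 - 154) + 450663)*290484 = (-77*67 + 450663)*290484 = (-5159 + 450663)*290484 = 445504*290484 = 129411783936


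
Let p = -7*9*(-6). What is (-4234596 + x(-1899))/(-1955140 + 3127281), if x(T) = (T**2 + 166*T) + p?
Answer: -943251/1172141 ≈ -0.80472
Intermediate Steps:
p = 378 (p = -63*(-6) = 378)
x(T) = 378 + T**2 + 166*T (x(T) = (T**2 + 166*T) + 378 = 378 + T**2 + 166*T)
(-4234596 + x(-1899))/(-1955140 + 3127281) = (-4234596 + (378 + (-1899)**2 + 166*(-1899)))/(-1955140 + 3127281) = (-4234596 + (378 + 3606201 - 315234))/1172141 = (-4234596 + 3291345)*(1/1172141) = -943251*1/1172141 = -943251/1172141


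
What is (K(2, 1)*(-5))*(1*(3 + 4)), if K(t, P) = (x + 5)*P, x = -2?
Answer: -105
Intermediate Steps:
K(t, P) = 3*P (K(t, P) = (-2 + 5)*P = 3*P)
(K(2, 1)*(-5))*(1*(3 + 4)) = ((3*1)*(-5))*(1*(3 + 4)) = (3*(-5))*(1*7) = -15*7 = -105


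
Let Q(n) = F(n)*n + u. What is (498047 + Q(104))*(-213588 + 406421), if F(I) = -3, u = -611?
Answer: 95861912292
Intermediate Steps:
Q(n) = -611 - 3*n (Q(n) = -3*n - 611 = -611 - 3*n)
(498047 + Q(104))*(-213588 + 406421) = (498047 + (-611 - 3*104))*(-213588 + 406421) = (498047 + (-611 - 312))*192833 = (498047 - 923)*192833 = 497124*192833 = 95861912292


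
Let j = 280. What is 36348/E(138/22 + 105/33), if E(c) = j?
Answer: 9087/70 ≈ 129.81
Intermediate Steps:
E(c) = 280
36348/E(138/22 + 105/33) = 36348/280 = 36348*(1/280) = 9087/70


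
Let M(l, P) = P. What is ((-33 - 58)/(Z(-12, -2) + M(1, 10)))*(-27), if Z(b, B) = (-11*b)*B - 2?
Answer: -2457/256 ≈ -9.5977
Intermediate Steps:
Z(b, B) = -2 - 11*B*b (Z(b, B) = -11*B*b - 2 = -2 - 11*B*b)
((-33 - 58)/(Z(-12, -2) + M(1, 10)))*(-27) = ((-33 - 58)/((-2 - 11*(-2)*(-12)) + 10))*(-27) = -91/((-2 - 264) + 10)*(-27) = -91/(-266 + 10)*(-27) = -91/(-256)*(-27) = -91*(-1/256)*(-27) = (91/256)*(-27) = -2457/256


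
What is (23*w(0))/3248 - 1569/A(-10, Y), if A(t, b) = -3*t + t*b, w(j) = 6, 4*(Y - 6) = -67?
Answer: -5077137/446600 ≈ -11.368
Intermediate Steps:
Y = -43/4 (Y = 6 + (¼)*(-67) = 6 - 67/4 = -43/4 ≈ -10.750)
A(t, b) = -3*t + b*t
(23*w(0))/3248 - 1569/A(-10, Y) = (23*6)/3248 - 1569*(-1/(10*(-3 - 43/4))) = 138*(1/3248) - 1569/((-10*(-55/4))) = 69/1624 - 1569/275/2 = 69/1624 - 1569*2/275 = 69/1624 - 3138/275 = -5077137/446600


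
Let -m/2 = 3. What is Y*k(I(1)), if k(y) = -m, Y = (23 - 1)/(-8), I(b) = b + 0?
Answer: -33/2 ≈ -16.500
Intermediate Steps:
m = -6 (m = -2*3 = -6)
I(b) = b
Y = -11/4 (Y = 22*(-⅛) = -11/4 ≈ -2.7500)
k(y) = 6 (k(y) = -1*(-6) = 6)
Y*k(I(1)) = -11/4*6 = -33/2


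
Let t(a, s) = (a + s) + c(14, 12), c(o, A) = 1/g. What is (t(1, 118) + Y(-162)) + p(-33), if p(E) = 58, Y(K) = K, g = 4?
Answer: 61/4 ≈ 15.250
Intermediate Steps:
c(o, A) = 1/4
t(a, s) = 1/4 + a + s (t(a, s) = (a + s) + 1/4 = 1/4 + a + s)
(t(1, 118) + Y(-162)) + p(-33) = ((1/4 + 1 + 118) - 162) + 58 = (477/4 - 162) + 58 = -171/4 + 58 = 61/4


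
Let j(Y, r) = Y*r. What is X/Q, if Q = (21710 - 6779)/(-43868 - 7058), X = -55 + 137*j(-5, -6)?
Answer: -206504930/14931 ≈ -13831.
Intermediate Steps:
X = 4055 (X = -55 + 137*(-5*(-6)) = -55 + 137*30 = -55 + 4110 = 4055)
Q = -14931/50926 (Q = 14931/(-50926) = 14931*(-1/50926) = -14931/50926 ≈ -0.29319)
X/Q = 4055/(-14931/50926) = 4055*(-50926/14931) = -206504930/14931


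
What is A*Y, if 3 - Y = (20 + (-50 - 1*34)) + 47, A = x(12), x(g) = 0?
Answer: 0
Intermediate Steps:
A = 0
Y = 20 (Y = 3 - ((20 + (-50 - 1*34)) + 47) = 3 - ((20 + (-50 - 34)) + 47) = 3 - ((20 - 84) + 47) = 3 - (-64 + 47) = 3 - 1*(-17) = 3 + 17 = 20)
A*Y = 0*20 = 0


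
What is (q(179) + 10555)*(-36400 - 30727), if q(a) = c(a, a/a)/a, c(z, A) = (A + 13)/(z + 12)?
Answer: -24223778746443/34189 ≈ -7.0853e+8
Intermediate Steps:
c(z, A) = (13 + A)/(12 + z)
q(a) = 14/(a*(12 + a)) (q(a) = ((13 + a/a)/(12 + a))/a = ((13 + 1)/(12 + a))/a = (14/(12 + a))/a = 14/(a*(12 + a)))
(q(179) + 10555)*(-36400 - 30727) = (14/(179*(12 + 179)) + 10555)*(-36400 - 30727) = (14*(1/179)/191 + 10555)*(-67127) = (14*(1/179)*(1/191) + 10555)*(-67127) = (14/34189 + 10555)*(-67127) = (360864909/34189)*(-67127) = -24223778746443/34189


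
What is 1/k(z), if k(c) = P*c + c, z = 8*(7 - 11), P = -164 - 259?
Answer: 1/13504 ≈ 7.4052e-5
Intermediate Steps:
P = -423
z = -32 (z = 8*(-4) = -32)
k(c) = -422*c (k(c) = -423*c + c = -422*c)
1/k(z) = 1/(-422*(-32)) = 1/13504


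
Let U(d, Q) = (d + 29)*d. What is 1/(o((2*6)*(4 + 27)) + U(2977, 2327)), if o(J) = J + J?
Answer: 1/8949606 ≈ 1.1174e-7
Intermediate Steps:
U(d, Q) = d*(29 + d) (U(d, Q) = (29 + d)*d = d*(29 + d))
o(J) = 2*J
1/(o((2*6)*(4 + 27)) + U(2977, 2327)) = 1/(2*((2*6)*(4 + 27)) + 2977*(29 + 2977)) = 1/(2*(12*31) + 2977*3006) = 1/(2*372 + 8948862) = 1/(744 + 8948862) = 1/8949606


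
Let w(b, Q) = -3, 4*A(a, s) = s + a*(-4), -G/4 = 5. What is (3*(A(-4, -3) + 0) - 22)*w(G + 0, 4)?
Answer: 147/4 ≈ 36.750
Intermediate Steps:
G = -20 (G = -4*5 = -20)
A(a, s) = -a + s/4 (A(a, s) = (s + a*(-4))/4 = (s - 4*a)/4 = -a + s/4)
(3*(A(-4, -3) + 0) - 22)*w(G + 0, 4) = (3*((-1*(-4) + (¼)*(-3)) + 0) - 22)*(-3) = (3*((4 - ¾) + 0) - 22)*(-3) = (3*(13/4 + 0) - 22)*(-3) = (3*(13/4) - 22)*(-3) = (39/4 - 22)*(-3) = -49/4*(-3) = 147/4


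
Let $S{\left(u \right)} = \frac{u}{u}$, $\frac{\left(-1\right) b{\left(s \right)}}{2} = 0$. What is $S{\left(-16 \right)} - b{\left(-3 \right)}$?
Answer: $1$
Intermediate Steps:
$b{\left(s \right)} = 0$ ($b{\left(s \right)} = \left(-2\right) 0 = 0$)
$S{\left(u \right)} = 1$
$S{\left(-16 \right)} - b{\left(-3 \right)} = 1 - 0 = 1 + 0 = 1$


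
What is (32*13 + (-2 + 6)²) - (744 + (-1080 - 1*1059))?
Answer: 1827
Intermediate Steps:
(32*13 + (-2 + 6)²) - (744 + (-1080 - 1*1059)) = (416 + 4²) - (744 + (-1080 - 1059)) = (416 + 16) - (744 - 2139) = 432 - 1*(-1395) = 432 + 1395 = 1827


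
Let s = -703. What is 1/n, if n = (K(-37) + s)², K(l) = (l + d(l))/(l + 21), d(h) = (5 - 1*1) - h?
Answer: 16/7912969 ≈ 2.0220e-6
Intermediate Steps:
d(h) = 4 - h (d(h) = (5 - 1) - h = 4 - h)
K(l) = 4/(21 + l) (K(l) = (l + (4 - l))/(l + 21) = 4/(21 + l))
n = 7912969/16 (n = (4/(21 - 37) - 703)² = (4/(-16) - 703)² = (4*(-1/16) - 703)² = (-¼ - 703)² = (-2813/4)² = 7912969/16 ≈ 4.9456e+5)
1/n = 1/(7912969/16) = 16/7912969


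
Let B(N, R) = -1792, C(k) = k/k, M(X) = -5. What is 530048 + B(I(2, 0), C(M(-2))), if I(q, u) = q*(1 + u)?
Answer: 528256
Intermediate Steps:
C(k) = 1
530048 + B(I(2, 0), C(M(-2))) = 530048 - 1792 = 528256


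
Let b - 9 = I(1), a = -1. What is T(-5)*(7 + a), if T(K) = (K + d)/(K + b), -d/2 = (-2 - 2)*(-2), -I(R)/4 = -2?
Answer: -21/2 ≈ -10.500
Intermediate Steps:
I(R) = 8 (I(R) = -4*(-2) = 8)
d = -16 (d = -2*(-2 - 2)*(-2) = -(-8)*(-2) = -2*8 = -16)
b = 17 (b = 9 + 8 = 17)
T(K) = (-16 + K)/(17 + K) (T(K) = (K - 16)/(K + 17) = (-16 + K)/(17 + K))
T(-5)*(7 + a) = ((-16 - 5)/(17 - 5))*(7 - 1) = (-21/12)*6 = ((1/12)*(-21))*6 = -7/4*6 = -21/2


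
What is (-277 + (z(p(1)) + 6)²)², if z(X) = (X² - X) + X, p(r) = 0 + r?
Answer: 51984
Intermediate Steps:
p(r) = r
z(X) = X²
(-277 + (z(p(1)) + 6)²)² = (-277 + (1² + 6)²)² = (-277 + (1 + 6)²)² = (-277 + 7²)² = (-277 + 49)² = (-228)² = 51984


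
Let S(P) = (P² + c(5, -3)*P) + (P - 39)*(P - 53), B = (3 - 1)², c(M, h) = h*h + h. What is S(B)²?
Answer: 3080025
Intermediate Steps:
c(M, h) = h + h² (c(M, h) = h² + h = h + h²)
B = 4 (B = 2² = 4)
S(P) = P² + 6*P + (-53 + P)*(-39 + P) (S(P) = (P² + (-3*(1 - 3))*P) + (P - 39)*(P - 53) = (P² + (-3*(-2))*P) + (-39 + P)*(-53 + P) = (P² + 6*P) + (-53 + P)*(-39 + P) = P² + 6*P + (-53 + P)*(-39 + P))
S(B)² = (2067 - 86*4 + 2*4²)² = (2067 - 344 + 2*16)² = (2067 - 344 + 32)² = 1755² = 3080025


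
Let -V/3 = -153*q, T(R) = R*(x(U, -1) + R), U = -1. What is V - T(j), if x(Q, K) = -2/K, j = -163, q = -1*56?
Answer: -51947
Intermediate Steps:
q = -56
T(R) = R*(2 + R) (T(R) = R*(-2/(-1) + R) = R*(-2*(-1) + R) = R*(2 + R))
V = -25704 (V = -(-459)*(-56) = -3*8568 = -25704)
V - T(j) = -25704 - (-163)*(2 - 163) = -25704 - (-163)*(-161) = -25704 - 1*26243 = -25704 - 26243 = -51947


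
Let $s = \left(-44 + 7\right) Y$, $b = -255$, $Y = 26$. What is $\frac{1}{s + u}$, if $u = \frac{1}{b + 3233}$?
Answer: $- \frac{2978}{2864835} \approx -0.0010395$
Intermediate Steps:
$u = \frac{1}{2978}$ ($u = \frac{1}{-255 + 3233} = \frac{1}{2978} \approx 0.0003358$)
$s = -962$ ($s = \left(-44 + 7\right) 26 = \left(-37\right) 26 = -962$)
$\frac{1}{s + u} = \frac{1}{-962 + \frac{1}{2978}} = \frac{1}{- \frac{2864835}{2978}} = - \frac{2978}{2864835}$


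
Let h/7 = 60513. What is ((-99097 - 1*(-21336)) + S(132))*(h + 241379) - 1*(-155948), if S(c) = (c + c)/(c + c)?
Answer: -51707911252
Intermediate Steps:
h = 423591 (h = 7*60513 = 423591)
S(c) = 1 (S(c) = (2*c)/((2*c)) = (2*c)*(1/(2*c)) = 1)
((-99097 - 1*(-21336)) + S(132))*(h + 241379) - 1*(-155948) = ((-99097 - 1*(-21336)) + 1)*(423591 + 241379) - 1*(-155948) = ((-99097 + 21336) + 1)*664970 + 155948 = (-77761 + 1)*664970 + 155948 = -77760*664970 + 155948 = -51708067200 + 155948 = -51707911252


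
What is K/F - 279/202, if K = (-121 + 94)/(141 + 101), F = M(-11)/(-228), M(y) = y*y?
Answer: -3463083/2957482 ≈ -1.1710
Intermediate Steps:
M(y) = y²
F = -121/228 (F = (-11)²/(-228) = 121*(-1/228) = -121/228 ≈ -0.53070)
K = -27/242 ≈ -0.11157
K/F - 279/202 = -27/(242*(-121/228)) - 279/202 = -27/242*(-228/121) - 279*1/202 = 3078/14641 - 279/202 = -3463083/2957482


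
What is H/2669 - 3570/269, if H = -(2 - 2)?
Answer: -3570/269 ≈ -13.271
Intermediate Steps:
H = 0 (H = -1*0 = 0)
H/2669 - 3570/269 = 0/2669 - 3570/269 = 0*(1/2669) - 3570*1/269 = 0 - 3570/269 = -3570/269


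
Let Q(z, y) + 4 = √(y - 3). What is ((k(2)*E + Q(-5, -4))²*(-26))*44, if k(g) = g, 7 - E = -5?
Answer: -449592 - 45760*I*√7 ≈ -4.4959e+5 - 1.2107e+5*I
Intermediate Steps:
E = 12 (E = 7 - 1*(-5) = 7 + 5 = 12)
Q(z, y) = -4 + √(-3 + y) (Q(z, y) = -4 + √(y - 3) = -4 + √(-3 + y))
((k(2)*E + Q(-5, -4))²*(-26))*44 = ((2*12 + (-4 + √(-3 - 4)))²*(-26))*44 = ((24 + (-4 + √(-7)))²*(-26))*44 = ((24 + (-4 + I*√7))²*(-26))*44 = ((20 + I*√7)²*(-26))*44 = -26*(20 + I*√7)²*44 = -1144*(20 + I*√7)²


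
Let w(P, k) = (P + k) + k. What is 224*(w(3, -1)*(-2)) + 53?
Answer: -395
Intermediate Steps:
w(P, k) = P + 2*k
224*(w(3, -1)*(-2)) + 53 = 224*((3 + 2*(-1))*(-2)) + 53 = 224*((3 - 2)*(-2)) + 53 = 224*(1*(-2)) + 53 = 224*(-2) + 53 = -448 + 53 = -395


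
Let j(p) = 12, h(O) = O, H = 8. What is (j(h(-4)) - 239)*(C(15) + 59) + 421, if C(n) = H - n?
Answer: -11383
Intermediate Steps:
C(n) = 8 - n
(j(h(-4)) - 239)*(C(15) + 59) + 421 = (12 - 239)*((8 - 1*15) + 59) + 421 = -227*((8 - 15) + 59) + 421 = -227*(-7 + 59) + 421 = -227*52 + 421 = -11804 + 421 = -11383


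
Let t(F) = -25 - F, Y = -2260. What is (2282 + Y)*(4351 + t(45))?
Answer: 94182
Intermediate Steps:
(2282 + Y)*(4351 + t(45)) = (2282 - 2260)*(4351 + (-25 - 1*45)) = 22*(4351 + (-25 - 45)) = 22*(4351 - 70) = 22*4281 = 94182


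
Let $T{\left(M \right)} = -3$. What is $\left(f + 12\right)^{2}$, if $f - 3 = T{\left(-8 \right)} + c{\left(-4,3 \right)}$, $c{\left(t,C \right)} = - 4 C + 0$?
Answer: $0$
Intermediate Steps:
$c{\left(t,C \right)} = - 4 C$
$f = -12$ ($f = 3 - 15 = -12$)
$\left(f + 12\right)^{2} = \left(-12 + 12\right)^{2} = 0^{2} = 0$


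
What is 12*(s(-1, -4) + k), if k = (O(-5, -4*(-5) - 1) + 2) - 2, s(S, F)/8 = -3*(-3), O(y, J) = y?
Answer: 804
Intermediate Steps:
s(S, F) = 72 (s(S, F) = 8*(-3*(-3)) = 8*9 = 72)
k = -5 (k = (-5 + 2) - 2 = -3 - 2 = -5)
12*(s(-1, -4) + k) = 12*(72 - 5) = 12*67 = 804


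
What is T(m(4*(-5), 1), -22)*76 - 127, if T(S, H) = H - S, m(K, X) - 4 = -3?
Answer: -1875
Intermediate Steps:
m(K, X) = 1 (m(K, X) = 4 - 3 = 1)
T(m(4*(-5), 1), -22)*76 - 127 = (-22 - 1*1)*76 - 127 = (-22 - 1)*76 - 127 = -23*76 - 127 = -1748 - 127 = -1875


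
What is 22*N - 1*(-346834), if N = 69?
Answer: 348352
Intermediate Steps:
22*N - 1*(-346834) = 22*69 - 1*(-346834) = 1518 + 346834 = 348352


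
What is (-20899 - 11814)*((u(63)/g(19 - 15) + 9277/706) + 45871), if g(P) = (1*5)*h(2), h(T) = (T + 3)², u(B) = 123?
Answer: -132466786073869/88250 ≈ -1.5010e+9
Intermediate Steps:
h(T) = (3 + T)²
g(P) = 125 (g(P) = (1*5)*(3 + 2)² = 5*5² = 5*25 = 125)
(-20899 - 11814)*((u(63)/g(19 - 15) + 9277/706) + 45871) = (-20899 - 11814)*((123/125 + 9277/706) + 45871) = -32713*((123*(1/125) + 9277*(1/706)) + 45871) = -32713*((123/125 + 9277/706) + 45871) = -32713*(1246463/88250 + 45871) = -32713*4049362213/88250 = -132466786073869/88250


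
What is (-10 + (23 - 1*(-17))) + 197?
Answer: 227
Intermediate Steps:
(-10 + (23 - 1*(-17))) + 197 = (-10 + (23 + 17)) + 197 = (-10 + 40) + 197 = 30 + 197 = 227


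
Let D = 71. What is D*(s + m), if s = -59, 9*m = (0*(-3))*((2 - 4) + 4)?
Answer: -4189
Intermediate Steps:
m = 0 (m = ((0*(-3))*((2 - 4) + 4))/9 = (0*(-2 + 4))/9 = (0*2)/9 = (⅑)*0 = 0)
D*(s + m) = 71*(-59 + 0) = 71*(-59) = -4189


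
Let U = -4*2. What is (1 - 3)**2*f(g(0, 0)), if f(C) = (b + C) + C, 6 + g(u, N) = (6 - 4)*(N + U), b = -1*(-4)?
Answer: -160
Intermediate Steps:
b = 4
U = -8
g(u, N) = -22 + 2*N (g(u, N) = -6 + (6 - 4)*(N - 8) = -6 + 2*(-8 + N) = -6 + (-16 + 2*N) = -22 + 2*N)
f(C) = 4 + 2*C (f(C) = (4 + C) + C = 4 + 2*C)
(1 - 3)**2*f(g(0, 0)) = (1 - 3)**2*(4 + 2*(-22 + 2*0)) = (-2)**2*(4 + 2*(-22 + 0)) = 4*(4 + 2*(-22)) = 4*(4 - 44) = 4*(-40) = -160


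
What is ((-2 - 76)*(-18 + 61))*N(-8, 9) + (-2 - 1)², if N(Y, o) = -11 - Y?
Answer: 10071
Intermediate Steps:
((-2 - 76)*(-18 + 61))*N(-8, 9) + (-2 - 1)² = ((-2 - 76)*(-18 + 61))*(-11 - 1*(-8)) + (-2 - 1)² = (-78*43)*(-11 + 8) + (-3)² = -3354*(-3) + 9 = 10062 + 9 = 10071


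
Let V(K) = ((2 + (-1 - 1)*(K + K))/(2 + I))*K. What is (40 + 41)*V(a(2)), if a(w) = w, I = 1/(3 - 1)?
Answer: -1944/5 ≈ -388.80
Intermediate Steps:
I = ½ (I = 1/2 = ½ ≈ 0.50000)
V(K) = K*(⅘ - 8*K/5) (V(K) = ((2 + (-1 - 1)*(K + K))/(2 + ½))*K = ((2 - 4*K)/(5/2))*K = ((2 - 4*K)*(⅖))*K = (⅘ - 8*K/5)*K = K*(⅘ - 8*K/5))
(40 + 41)*V(a(2)) = (40 + 41)*((⅘)*2*(1 - 2*2)) = 81*((⅘)*2*(1 - 4)) = 81*((⅘)*2*(-3)) = 81*(-24/5) = -1944/5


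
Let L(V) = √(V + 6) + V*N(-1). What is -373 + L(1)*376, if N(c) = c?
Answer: -749 + 376*√7 ≈ 245.80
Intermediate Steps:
L(V) = √(6 + V) - V (L(V) = √(V + 6) + V*(-1) = √(6 + V) - V)
-373 + L(1)*376 = -373 + (√(6 + 1) - 1*1)*376 = -373 + (√7 - 1)*376 = -373 + (-1 + √7)*376 = -373 + (-376 + 376*√7) = -749 + 376*√7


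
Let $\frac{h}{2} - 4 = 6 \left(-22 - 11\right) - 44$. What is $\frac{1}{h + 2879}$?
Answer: $\frac{1}{2403} \approx 0.00041615$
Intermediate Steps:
$h = -476$ ($h = 8 + 2 \left(6 \left(-22 - 11\right) - 44\right) = 8 + 2 \left(6 \left(-33\right) - 44\right) = 8 + 2 \left(-198 - 44\right) = 8 + 2 \left(-242\right) = 8 - 484 = -476$)
$\frac{1}{h + 2879} = \frac{1}{-476 + 2879} = \frac{1}{2403}$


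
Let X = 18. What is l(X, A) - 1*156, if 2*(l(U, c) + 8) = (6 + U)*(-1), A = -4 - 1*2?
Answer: -176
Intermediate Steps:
A = -6 (A = -4 - 2 = -6)
l(U, c) = -11 - U/2 (l(U, c) = -8 + ((6 + U)*(-1))/2 = -8 + (-6 - U)/2 = -8 + (-3 - U/2) = -11 - U/2)
l(X, A) - 1*156 = (-11 - ½*18) - 1*156 = (-11 - 9) - 156 = -20 - 156 = -176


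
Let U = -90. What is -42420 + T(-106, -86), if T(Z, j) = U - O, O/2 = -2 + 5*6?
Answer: -42566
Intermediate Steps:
O = 56 (O = 2*(-2 + 5*6) = 2*(-2 + 30) = 2*28 = 56)
T(Z, j) = -146 (T(Z, j) = -90 - 1*56 = -90 - 56 = -146)
-42420 + T(-106, -86) = -42420 - 146 = -42566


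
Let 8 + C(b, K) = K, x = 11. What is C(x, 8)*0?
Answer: 0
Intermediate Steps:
C(b, K) = -8 + K
C(x, 8)*0 = (-8 + 8)*0 = 0*0 = 0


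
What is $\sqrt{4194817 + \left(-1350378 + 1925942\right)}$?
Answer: $\sqrt{4770381} \approx 2184.1$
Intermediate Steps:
$\sqrt{4194817 + \left(-1350378 + 1925942\right)} = \sqrt{4194817 + 575564} = \sqrt{4770381}$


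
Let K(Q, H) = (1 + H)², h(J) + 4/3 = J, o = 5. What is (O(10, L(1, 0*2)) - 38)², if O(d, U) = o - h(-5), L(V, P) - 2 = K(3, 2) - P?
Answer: 6400/9 ≈ 711.11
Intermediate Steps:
h(J) = -4/3 + J
L(V, P) = 11 - P (L(V, P) = 2 + ((1 + 2)² - P) = 2 + (3² - P) = 2 + (9 - P) = 11 - P)
O(d, U) = 34/3 (O(d, U) = 5 - (-4/3 - 5) = 5 - 1*(-19/3) = 5 + 19/3 = 34/3)
(O(10, L(1, 0*2)) - 38)² = (34/3 - 38)² = (-80/3)² = 6400/9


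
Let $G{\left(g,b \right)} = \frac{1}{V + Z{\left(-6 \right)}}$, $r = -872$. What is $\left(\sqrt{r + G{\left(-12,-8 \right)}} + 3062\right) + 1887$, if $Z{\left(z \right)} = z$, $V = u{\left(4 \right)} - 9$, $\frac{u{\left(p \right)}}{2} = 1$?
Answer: $4949 + \frac{i \sqrt{147381}}{13} \approx 4949.0 + 29.531 i$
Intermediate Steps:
$u{\left(p \right)} = 2$ ($u{\left(p \right)} = 2 \cdot 1 = 2$)
$V = -7$ ($V = 2 - 9 = -7$)
$G{\left(g,b \right)} = - \frac{1}{13}$ ($G{\left(g,b \right)} = \frac{1}{-7 - 6} = \frac{1}{-13} = - \frac{1}{13}$)
$\left(\sqrt{r + G{\left(-12,-8 \right)}} + 3062\right) + 1887 = \left(\sqrt{-872 - \frac{1}{13}} + 3062\right) + 1887 = \left(\sqrt{- \frac{11337}{13}} + 3062\right) + 1887 = \left(\frac{i \sqrt{147381}}{13} + 3062\right) + 1887 = \left(3062 + \frac{i \sqrt{147381}}{13}\right) + 1887 = 4949 + \frac{i \sqrt{147381}}{13}$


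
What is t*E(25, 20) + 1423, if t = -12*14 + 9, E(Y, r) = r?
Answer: -1757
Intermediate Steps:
t = -159 (t = -168 + 9 = -159)
t*E(25, 20) + 1423 = -159*20 + 1423 = -3180 + 1423 = -1757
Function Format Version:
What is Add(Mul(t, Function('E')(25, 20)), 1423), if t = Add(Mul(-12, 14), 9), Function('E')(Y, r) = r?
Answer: -1757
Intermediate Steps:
t = -159 (t = Add(-168, 9) = -159)
Add(Mul(t, Function('E')(25, 20)), 1423) = Add(Mul(-159, 20), 1423) = Add(-3180, 1423) = -1757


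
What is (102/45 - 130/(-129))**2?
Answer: 495616/46225 ≈ 10.722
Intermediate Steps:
(102/45 - 130/(-129))**2 = (102*(1/45) - 130*(-1/129))**2 = (34/15 + 130/129)**2 = (704/215)**2 = 495616/46225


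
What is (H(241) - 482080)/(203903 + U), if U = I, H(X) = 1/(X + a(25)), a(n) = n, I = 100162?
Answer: -128233279/80881290 ≈ -1.5855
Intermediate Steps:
H(X) = 1/(25 + X) (H(X) = 1/(X + 25) = 1/(25 + X))
U = 100162
(H(241) - 482080)/(203903 + U) = (1/(25 + 241) - 482080)/(203903 + 100162) = (1/266 - 482080)/304065 = (1/266 - 482080)*(1/304065) = -128233279/266*1/304065 = -128233279/80881290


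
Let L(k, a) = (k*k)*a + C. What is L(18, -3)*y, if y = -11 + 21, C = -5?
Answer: -9770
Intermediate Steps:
L(k, a) = -5 + a*k² (L(k, a) = (k*k)*a - 5 = k²*a - 5 = a*k² - 5 = -5 + a*k²)
y = 10
L(18, -3)*y = (-5 - 3*18²)*10 = (-5 - 3*324)*10 = (-5 - 972)*10 = -977*10 = -9770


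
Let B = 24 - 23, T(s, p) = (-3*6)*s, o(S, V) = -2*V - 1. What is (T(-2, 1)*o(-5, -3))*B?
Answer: 180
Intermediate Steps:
o(S, V) = -1 - 2*V
T(s, p) = -18*s
B = 1
(T(-2, 1)*o(-5, -3))*B = ((-18*(-2))*(-1 - 2*(-3)))*1 = (36*(-1 + 6))*1 = (36*5)*1 = 180*1 = 180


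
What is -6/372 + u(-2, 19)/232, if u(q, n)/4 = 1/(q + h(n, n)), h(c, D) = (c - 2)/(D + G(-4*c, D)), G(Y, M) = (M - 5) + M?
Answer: -4135/156426 ≈ -0.026434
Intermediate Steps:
G(Y, M) = -5 + 2*M (G(Y, M) = (-5 + M) + M = -5 + 2*M)
h(c, D) = (-2 + c)/(-5 + 3*D) (h(c, D) = (c - 2)/(D + (-5 + 2*D)) = (-2 + c)/(-5 + 3*D))
u(q, n) = 4/(q + (-2 + n)/(-5 + 3*n))
-6/372 + u(-2, 19)/232 = -6/372 + (4*(-5 + 3*19)/(-2 + 19 - 2*(-5 + 3*19)))/232 = -6*1/372 + (4*(-5 + 57)/(-2 + 19 - 2*(-5 + 57)))*(1/232) = -1/62 + (4*52/(-2 + 19 - 2*52))*(1/232) = -1/62 + (4*52/(-2 + 19 - 104))*(1/232) = -1/62 + (4*52/(-87))*(1/232) = -1/62 + (4*(-1/87)*52)*(1/232) = -1/62 - 208/87*1/232 = -1/62 - 26/2523 = -4135/156426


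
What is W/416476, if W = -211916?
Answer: -52979/104119 ≈ -0.50883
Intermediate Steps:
W/416476 = -211916/416476 = -211916*1/416476 = -52979/104119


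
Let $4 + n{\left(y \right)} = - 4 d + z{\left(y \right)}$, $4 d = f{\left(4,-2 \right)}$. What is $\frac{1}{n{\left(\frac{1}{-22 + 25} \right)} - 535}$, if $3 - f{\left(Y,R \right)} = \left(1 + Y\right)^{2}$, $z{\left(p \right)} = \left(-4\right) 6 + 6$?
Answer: $- \frac{1}{535} \approx -0.0018692$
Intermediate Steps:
$z{\left(p \right)} = -18$ ($z{\left(p \right)} = -24 + 6 = -18$)
$f{\left(Y,R \right)} = 3 - \left(1 + Y\right)^{2}$
$d = - \frac{11}{2}$ ($d = \frac{3 - \left(1 + 4\right)^{2}}{4} = \frac{3 - 5^{2}}{4} = \frac{3 - 25}{4} = \frac{1}{4} \left(-22\right) = - \frac{11}{2} \approx -5.5$)
$n{\left(y \right)} = 0$ ($n{\left(y \right)} = -4 - -4 = -4 + \left(22 - 18\right) = -4 + 4 = 0$)
$\frac{1}{n{\left(\frac{1}{-22 + 25} \right)} - 535} = \frac{1}{0 - 535} = \frac{1}{-535} = - \frac{1}{535}$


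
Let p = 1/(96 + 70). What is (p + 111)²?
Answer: 339554329/27556 ≈ 12322.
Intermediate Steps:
p = 1/166 ≈ 0.0060241
(p + 111)² = (1/166 + 111)² = (18427/166)² = 339554329/27556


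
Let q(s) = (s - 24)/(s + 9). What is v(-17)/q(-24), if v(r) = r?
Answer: -85/16 ≈ -5.3125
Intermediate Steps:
q(s) = (-24 + s)/(9 + s)
v(-17)/q(-24) = -17*(9 - 24)/(-24 - 24) = -17/(-48/(-15)) = -17/((-1/15*(-48))) = -17/16/5 = -17*5/16 = -85/16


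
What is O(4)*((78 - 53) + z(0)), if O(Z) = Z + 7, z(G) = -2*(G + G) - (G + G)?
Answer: 275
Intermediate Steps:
z(G) = -6*G (z(G) = -4*G - 2*G = -6*G)
O(Z) = 7 + Z
O(4)*((78 - 53) + z(0)) = (7 + 4)*((78 - 53) - 6*0) = 11*(25 + 0) = 11*25 = 275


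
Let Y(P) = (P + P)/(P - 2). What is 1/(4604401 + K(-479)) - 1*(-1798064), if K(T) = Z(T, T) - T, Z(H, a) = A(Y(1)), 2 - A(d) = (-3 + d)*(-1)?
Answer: 8279863558129/4604877 ≈ 1.7981e+6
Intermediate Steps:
Y(P) = 2*P/(-2 + P) (Y(P) = (2*P)/(-2 + P) = 2*P/(-2 + P))
A(d) = -1 + d (A(d) = 2 - (-3 + d)*(-1) = 2 - (3 - d) = 2 + (-3 + d) = -1 + d)
Z(H, a) = -3 (Z(H, a) = -1 + 2*1/(-2 + 1) = -1 + 2*1/(-1) = -1 + 2*1*(-1) = -1 - 2 = -3)
K(T) = -3 - T
1/(4604401 + K(-479)) - 1*(-1798064) = 1/(4604401 + (-3 - 1*(-479))) - 1*(-1798064) = 1/(4604401 + (-3 + 479)) + 1798064 = 1/(4604401 + 476) + 1798064 = 1/4604877 + 1798064 = 8279863558129/4604877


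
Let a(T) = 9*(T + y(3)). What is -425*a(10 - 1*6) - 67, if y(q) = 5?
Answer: -34492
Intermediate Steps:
a(T) = 45 + 9*T (a(T) = 9*(T + 5) = 9*(5 + T) = 45 + 9*T)
-425*a(10 - 1*6) - 67 = -425*(45 + 9*(10 - 1*6)) - 67 = -425*(45 + 9*(10 - 6)) - 67 = -425*(45 + 9*4) - 67 = -425*(45 + 36) - 67 = -425*81 - 67 = -34425 - 67 = -34492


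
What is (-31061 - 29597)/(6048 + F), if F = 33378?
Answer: -30329/19713 ≈ -1.5385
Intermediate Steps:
(-31061 - 29597)/(6048 + F) = (-31061 - 29597)/(6048 + 33378) = -60658/39426 = -60658*1/39426 = -30329/19713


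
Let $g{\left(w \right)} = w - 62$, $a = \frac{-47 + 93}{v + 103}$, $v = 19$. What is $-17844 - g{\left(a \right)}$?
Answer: $- \frac{1084725}{61} \approx -17782.0$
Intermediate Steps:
$a = \frac{23}{61}$ ($a = \frac{-47 + 93}{19 + 103} = \frac{46}{122} = 46 \cdot \frac{1}{122} = \frac{23}{61} \approx 0.37705$)
$g{\left(w \right)} = -62 + w$ ($g{\left(w \right)} = w - 62 = -62 + w$)
$-17844 - g{\left(a \right)} = -17844 - \left(-62 + \frac{23}{61}\right) = -17844 - - \frac{3759}{61} = -17844 + \frac{3759}{61} = - \frac{1084725}{61}$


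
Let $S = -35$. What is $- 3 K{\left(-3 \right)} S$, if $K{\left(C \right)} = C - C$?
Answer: $0$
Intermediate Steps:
$K{\left(C \right)} = 0$
$- 3 K{\left(-3 \right)} S = \left(-3\right) 0 \left(-35\right) = 0 \left(-35\right) = 0$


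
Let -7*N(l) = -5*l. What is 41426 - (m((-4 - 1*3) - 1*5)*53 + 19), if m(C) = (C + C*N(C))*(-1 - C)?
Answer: -80939/7 ≈ -11563.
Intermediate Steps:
N(l) = 5*l/7 (N(l) = -(-5)*l/7 = 5*l/7)
m(C) = (-1 - C)*(C + 5*C²/7) (m(C) = (C + C*(5*C/7))*(-1 - C) = (C + 5*C²/7)*(-1 - C) = (-1 - C)*(C + 5*C²/7))
41426 - (m((-4 - 1*3) - 1*5)*53 + 19) = 41426 - (-((-4 - 1*3) - 1*5)*(7 + 5*((-4 - 1*3) - 1*5)² + 12*((-4 - 1*3) - 1*5))/7*53 + 19) = 41426 - (-((-4 - 3) - 5)*(7 + 5*((-4 - 3) - 5)² + 12*((-4 - 3) - 5))/7*53 + 19) = 41426 - (-(-7 - 5)*(7 + 5*(-7 - 5)² + 12*(-7 - 5))/7*53 + 19) = 41426 - (-⅐*(-12)*(7 + 5*(-12)² + 12*(-12))*53 + 19) = 41426 - (-⅐*(-12)*(7 + 5*144 - 144)*53 + 19) = 41426 - (-⅐*(-12)*(7 + 720 - 144)*53 + 19) = 41426 - (-⅐*(-12)*583*53 + 19) = 41426 - ((6996/7)*53 + 19) = 41426 - (370788/7 + 19) = 41426 - 1*370921/7 = 41426 - 370921/7 = -80939/7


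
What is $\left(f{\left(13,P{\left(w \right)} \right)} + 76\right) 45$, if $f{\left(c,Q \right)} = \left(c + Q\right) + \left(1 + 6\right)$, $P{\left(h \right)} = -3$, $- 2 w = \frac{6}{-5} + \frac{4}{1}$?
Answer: $4185$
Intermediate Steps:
$w = - \frac{7}{5}$ ($w = - \frac{\frac{6}{-5} + \frac{4}{1}}{2} = - \frac{6 \left(- \frac{1}{5}\right) + 4 \cdot 1}{2} = - \frac{- \frac{6}{5} + 4}{2} = \left(- \frac{1}{2}\right) \frac{14}{5} = - \frac{7}{5} \approx -1.4$)
$f{\left(c,Q \right)} = 7 + Q + c$ ($f{\left(c,Q \right)} = \left(Q + c\right) + 7 = 7 + Q + c$)
$\left(f{\left(13,P{\left(w \right)} \right)} + 76\right) 45 = \left(\left(7 - 3 + 13\right) + 76\right) 45 = \left(17 + 76\right) 45 = 93 \cdot 45 = 4185$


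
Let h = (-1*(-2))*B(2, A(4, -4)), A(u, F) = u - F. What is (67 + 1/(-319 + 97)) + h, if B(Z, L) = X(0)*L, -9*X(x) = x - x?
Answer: 14873/222 ≈ 66.995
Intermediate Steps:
X(x) = 0 (X(x) = -(x - x)/9 = -1/9*0 = 0)
B(Z, L) = 0 (B(Z, L) = 0*L = 0)
h = 0 (h = -1*(-2)*0 = 2*0 = 0)
(67 + 1/(-319 + 97)) + h = (67 + 1/(-319 + 97)) + 0 = (67 + 1/(-222)) + 0 = (67 - 1/222) + 0 = 14873/222 + 0 = 14873/222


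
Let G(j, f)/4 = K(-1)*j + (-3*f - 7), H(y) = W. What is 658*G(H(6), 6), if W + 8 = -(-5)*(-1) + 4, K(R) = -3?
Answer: 5264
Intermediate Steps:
W = -9 (W = -8 + (-(-5)*(-1) + 4) = -8 + (-1*5 + 4) = -8 + (-5 + 4) = -8 - 1 = -9)
H(y) = -9
G(j, f) = -28 - 12*f - 12*j (G(j, f) = 4*(-3*j + (-3*f - 7)) = 4*(-3*j + (-7 - 3*f)) = 4*(-7 - 3*f - 3*j) = -28 - 12*f - 12*j)
658*G(H(6), 6) = 658*(-28 - 12*6 - 12*(-9)) = 658*(-28 - 72 + 108) = 658*8 = 5264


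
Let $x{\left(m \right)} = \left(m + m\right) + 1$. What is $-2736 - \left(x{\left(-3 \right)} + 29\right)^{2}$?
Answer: $-3312$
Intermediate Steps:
$x{\left(m \right)} = 1 + 2 m$ ($x{\left(m \right)} = 2 m + 1 = 1 + 2 m$)
$-2736 - \left(x{\left(-3 \right)} + 29\right)^{2} = -2736 - \left(\left(1 + 2 \left(-3\right)\right) + 29\right)^{2} = -2736 - \left(\left(1 - 6\right) + 29\right)^{2} = -2736 - \left(-5 + 29\right)^{2} = -2736 - 24^{2} = -2736 - 576 = -3312$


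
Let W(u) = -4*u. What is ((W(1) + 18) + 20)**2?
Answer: 1156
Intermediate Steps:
((W(1) + 18) + 20)**2 = ((-4*1 + 18) + 20)**2 = ((-4 + 18) + 20)**2 = (14 + 20)**2 = 34**2 = 1156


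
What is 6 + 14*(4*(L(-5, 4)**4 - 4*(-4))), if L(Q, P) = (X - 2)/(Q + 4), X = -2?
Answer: 15238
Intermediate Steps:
L(Q, P) = -4/(4 + Q) (L(Q, P) = (-2 - 2)/(Q + 4) = -4/(4 + Q))
6 + 14*(4*(L(-5, 4)**4 - 4*(-4))) = 6 + 14*(4*((-4/(4 - 5))**4 - 4*(-4))) = 6 + 14*(4*((-4/(-1))**4 + 16)) = 6 + 14*(4*((-4*(-1))**4 + 16)) = 6 + 14*(4*(4**4 + 16)) = 6 + 14*(4*(256 + 16)) = 6 + 14*(4*272) = 6 + 14*1088 = 6 + 15232 = 15238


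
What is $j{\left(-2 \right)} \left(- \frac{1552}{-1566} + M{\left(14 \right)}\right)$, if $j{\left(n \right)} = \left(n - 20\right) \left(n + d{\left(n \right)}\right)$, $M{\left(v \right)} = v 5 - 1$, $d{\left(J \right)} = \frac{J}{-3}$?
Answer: $\frac{4822664}{2349} \approx 2053.1$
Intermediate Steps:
$d{\left(J \right)} = - \frac{J}{3}$ ($d{\left(J \right)} = J \left(- \frac{1}{3}\right) = - \frac{J}{3}$)
$M{\left(v \right)} = -1 + 5 v$ ($M{\left(v \right)} = 5 v - 1 = -1 + 5 v$)
$j{\left(n \right)} = \frac{2 n \left(-20 + n\right)}{3}$ ($j{\left(n \right)} = \left(n - 20\right) \left(n - \frac{n}{3}\right) = \left(-20 + n\right) \frac{2 n}{3} = \frac{2 n \left(-20 + n\right)}{3}$)
$j{\left(-2 \right)} \left(- \frac{1552}{-1566} + M{\left(14 \right)}\right) = \frac{2}{3} \left(-2\right) \left(-20 - 2\right) \left(- \frac{1552}{-1566} + \left(-1 + 5 \cdot 14\right)\right) = \frac{2}{3} \left(-2\right) \left(-22\right) \left(\left(-1552\right) \left(- \frac{1}{1566}\right) + \left(-1 + 70\right)\right) = \frac{88 \left(\frac{776}{783} + 69\right)}{3} = \frac{88}{3} \cdot \frac{54803}{783} = \frac{4822664}{2349}$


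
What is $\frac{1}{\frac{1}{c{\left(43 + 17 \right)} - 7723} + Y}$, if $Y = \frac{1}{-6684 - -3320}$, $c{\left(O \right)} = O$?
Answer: $- \frac{25778332}{11027} \approx -2337.7$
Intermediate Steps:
$Y = - \frac{1}{3364}$ ($Y = \frac{1}{-6684 + 3320} = \frac{1}{-3364} = - \frac{1}{3364} \approx -0.00029727$)
$\frac{1}{\frac{1}{c{\left(43 + 17 \right)} - 7723} + Y} = \frac{1}{\frac{1}{\left(43 + 17\right) - 7723} - \frac{1}{3364}} = \frac{1}{\frac{1}{60 - 7723} - \frac{1}{3364}} = \frac{1}{\frac{1}{-7663} - \frac{1}{3364}} = \frac{1}{- \frac{1}{7663} - \frac{1}{3364}} = \frac{1}{- \frac{11027}{25778332}} = - \frac{25778332}{11027}$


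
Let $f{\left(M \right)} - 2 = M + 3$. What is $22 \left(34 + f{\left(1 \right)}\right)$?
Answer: $880$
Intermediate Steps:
$f{\left(M \right)} = 5 + M$ ($f{\left(M \right)} = 2 + \left(M + 3\right) = 2 + \left(3 + M\right) = 5 + M$)
$22 \left(34 + f{\left(1 \right)}\right) = 22 \left(34 + \left(5 + 1\right)\right) = 22 \left(34 + 6\right) = 22 \cdot 40 = 880$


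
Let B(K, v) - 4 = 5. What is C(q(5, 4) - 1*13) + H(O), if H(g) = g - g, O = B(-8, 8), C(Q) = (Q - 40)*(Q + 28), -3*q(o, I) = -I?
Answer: -7595/9 ≈ -843.89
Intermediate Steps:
q(o, I) = I/3 (q(o, I) = -(-1)*I/3 = I/3)
C(Q) = (-40 + Q)*(28 + Q)
B(K, v) = 9 (B(K, v) = 4 + 5 = 9)
O = 9
H(g) = 0
C(q(5, 4) - 1*13) + H(O) = (-1120 + ((⅓)*4 - 1*13)² - 12*((⅓)*4 - 1*13)) + 0 = (-1120 + (4/3 - 13)² - 12*(4/3 - 13)) + 0 = (-1120 + (-35/3)² - 12*(-35/3)) + 0 = (-1120 + 1225/9 + 140) + 0 = -7595/9 + 0 = -7595/9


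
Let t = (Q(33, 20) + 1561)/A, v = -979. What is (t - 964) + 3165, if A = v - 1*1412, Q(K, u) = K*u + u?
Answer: 1753450/797 ≈ 2200.1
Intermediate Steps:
Q(K, u) = u + K*u
A = -2391 (A = -979 - 1*1412 = -979 - 1412 = -2391)
t = -747/797 (t = (20*(1 + 33) + 1561)/(-2391) = (20*34 + 1561)*(-1/2391) = (680 + 1561)*(-1/2391) = 2241*(-1/2391) = -747/797 ≈ -0.93726)
(t - 964) + 3165 = (-747/797 - 964) + 3165 = -769055/797 + 3165 = 1753450/797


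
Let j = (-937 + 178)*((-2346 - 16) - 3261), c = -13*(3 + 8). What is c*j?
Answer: -610303551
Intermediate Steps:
c = -143 (c = -13*11 = -143)
j = 4267857 (j = -759*(-2362 - 3261) = -759*(-5623) = 4267857)
c*j = -143*4267857 = -610303551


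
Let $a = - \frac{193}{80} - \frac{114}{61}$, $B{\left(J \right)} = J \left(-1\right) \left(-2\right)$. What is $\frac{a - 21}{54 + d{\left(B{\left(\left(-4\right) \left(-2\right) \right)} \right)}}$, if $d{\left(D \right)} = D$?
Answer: $- \frac{123373}{341600} \approx -0.36116$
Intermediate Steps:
$B{\left(J \right)} = 2 J$ ($B{\left(J \right)} = - J \left(-2\right) = 2 J$)
$a = - \frac{20893}{4880}$ ($a = \left(-193\right) \frac{1}{80} - \frac{114}{61} = - \frac{193}{80} - \frac{114}{61} = - \frac{20893}{4880} \approx -4.2813$)
$\frac{a - 21}{54 + d{\left(B{\left(\left(-4\right) \left(-2\right) \right)} \right)}} = \frac{- \frac{20893}{4880} - 21}{54 + 2 \left(\left(-4\right) \left(-2\right)\right)} = - \frac{123373}{4880 \left(54 + 2 \cdot 8\right)} = - \frac{123373}{4880 \left(54 + 16\right)} = - \frac{123373}{4880 \cdot 70} = \left(- \frac{123373}{4880}\right) \frac{1}{70} = - \frac{123373}{341600}$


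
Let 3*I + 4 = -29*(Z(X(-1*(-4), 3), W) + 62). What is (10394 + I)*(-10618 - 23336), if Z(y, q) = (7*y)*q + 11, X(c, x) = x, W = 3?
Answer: -308234412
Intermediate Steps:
Z(y, q) = 11 + 7*q*y (Z(y, q) = 7*q*y + 11 = 11 + 7*q*y)
I = -1316 (I = -4/3 + (-29*((11 + 7*3*3) + 62))/3 = -4/3 + (-29*((11 + 63) + 62))/3 = -4/3 + (-29*(74 + 62))/3 = -4/3 + (-29*136)/3 = -4/3 + (⅓)*(-3944) = -4/3 - 3944/3 = -1316)
(10394 + I)*(-10618 - 23336) = (10394 - 1316)*(-10618 - 23336) = 9078*(-33954) = -308234412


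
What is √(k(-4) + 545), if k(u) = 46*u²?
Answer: √1281 ≈ 35.791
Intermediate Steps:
√(k(-4) + 545) = √(46*(-4)² + 545) = √(46*16 + 545) = √(736 + 545) = √1281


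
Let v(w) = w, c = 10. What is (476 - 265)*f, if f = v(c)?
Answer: 2110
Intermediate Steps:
f = 10
(476 - 265)*f = (476 - 265)*10 = 211*10 = 2110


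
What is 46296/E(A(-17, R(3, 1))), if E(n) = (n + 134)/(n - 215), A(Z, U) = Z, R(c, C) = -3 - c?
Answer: -1193408/13 ≈ -91801.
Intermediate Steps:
E(n) = (134 + n)/(-215 + n)
46296/E(A(-17, R(3, 1))) = 46296/(((134 - 17)/(-215 - 17))) = 46296/((117/(-232))) = 46296/((-1/232*117)) = 46296/(-117/232) = 46296*(-232/117) = -1193408/13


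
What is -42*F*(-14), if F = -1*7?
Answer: -4116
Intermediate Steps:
F = -7
-42*F*(-14) = -42*(-7)*(-14) = 294*(-14) = -4116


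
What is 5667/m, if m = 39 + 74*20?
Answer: 5667/1519 ≈ 3.7307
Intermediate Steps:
m = 1519 (m = 39 + 1480 = 1519)
5667/m = 5667/1519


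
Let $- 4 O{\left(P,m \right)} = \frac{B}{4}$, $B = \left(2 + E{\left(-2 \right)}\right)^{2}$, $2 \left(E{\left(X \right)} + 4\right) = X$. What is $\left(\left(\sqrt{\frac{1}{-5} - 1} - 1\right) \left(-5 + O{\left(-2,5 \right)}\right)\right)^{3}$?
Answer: $\frac{704969 \left(5 - i \sqrt{30}\right)^{3}}{512000} \approx -447.49 - 339.37 i$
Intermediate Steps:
$E{\left(X \right)} = -4 + \frac{X}{2}$
$B = 9$ ($B = \left(2 + \left(-4 + \frac{1}{2} \left(-2\right)\right)\right)^{2} = \left(2 - 5\right)^{2} = \left(-3\right)^{2} = 9$)
$O{\left(P,m \right)} = - \frac{9}{16}$ ($O{\left(P,m \right)} = - \frac{9 \cdot \frac{1}{4}}{4} = \left(- \frac{1}{4}\right) \frac{9}{4} = - \frac{9}{16}$)
$\left(\left(\sqrt{\frac{1}{-5} - 1} - 1\right) \left(-5 + O{\left(-2,5 \right)}\right)\right)^{3} = \left(\left(\sqrt{\frac{1}{-5} - 1} - 1\right) \left(-5 - \frac{9}{16}\right)\right)^{3} = \left(\left(\sqrt{- \frac{1}{5} - 1} - 1\right) \left(- \frac{89}{16}\right)\right)^{3} = \left(\left(\sqrt{- \frac{6}{5}} - 1\right) \left(- \frac{89}{16}\right)\right)^{3} = \left(\left(\frac{i \sqrt{30}}{5} - 1\right) \left(- \frac{89}{16}\right)\right)^{3} = \left(\left(-1 + \frac{i \sqrt{30}}{5}\right) \left(- \frac{89}{16}\right)\right)^{3} = \left(\frac{89}{16} - \frac{89 i \sqrt{30}}{80}\right)^{3}$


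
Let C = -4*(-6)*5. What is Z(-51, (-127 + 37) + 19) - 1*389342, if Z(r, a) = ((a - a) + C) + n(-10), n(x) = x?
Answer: -389232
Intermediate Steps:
C = 120 (C = 24*5 = 120)
Z(r, a) = 110 (Z(r, a) = ((a - a) + 120) - 10 = (0 + 120) - 10 = 120 - 10 = 110)
Z(-51, (-127 + 37) + 19) - 1*389342 = 110 - 1*389342 = 110 - 389342 = -389232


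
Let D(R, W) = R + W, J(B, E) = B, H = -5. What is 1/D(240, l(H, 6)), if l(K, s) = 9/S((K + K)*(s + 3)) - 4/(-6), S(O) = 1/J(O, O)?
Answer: -3/1708 ≈ -0.0017564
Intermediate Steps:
S(O) = 1/O
l(K, s) = ⅔ + 18*K*(3 + s) (l(K, s) = 9/(1/((K + K)*(s + 3))) - 4/(-6) = 9/(1/((2*K)*(3 + s))) - 4*(-⅙) = 9/(1/(2*K*(3 + s))) + ⅔ = 9/((1/(2*K*(3 + s)))) + ⅔ = 9*(2*K*(3 + s)) + ⅔ = 18*K*(3 + s) + ⅔ = ⅔ + 18*K*(3 + s))
1/D(240, l(H, 6)) = 1/(240 + (⅔ + 54*(-5) + 18*(-5)*6)) = 1/(240 + (⅔ - 270 - 540)) = 1/(240 - 2428/3) = 1/(-1708/3) = -3/1708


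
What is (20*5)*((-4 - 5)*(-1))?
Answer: 900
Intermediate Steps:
(20*5)*((-4 - 5)*(-1)) = 100*(-9*(-1)) = 100*9 = 900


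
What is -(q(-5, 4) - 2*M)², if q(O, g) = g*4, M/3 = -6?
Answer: -2704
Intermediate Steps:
M = -18 (M = 3*(-6) = -18)
q(O, g) = 4*g
-(q(-5, 4) - 2*M)² = -(4*4 - 2*(-18))² = -(16 + 36)² = -1*52² = -1*2704 = -2704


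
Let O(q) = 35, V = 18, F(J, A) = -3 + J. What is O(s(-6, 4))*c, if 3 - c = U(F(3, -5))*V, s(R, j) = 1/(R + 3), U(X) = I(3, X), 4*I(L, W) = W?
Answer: 105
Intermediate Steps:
I(L, W) = W/4
U(X) = X/4
s(R, j) = 1/(3 + R)
c = 3 (c = 3 - (-3 + 3)/4*18 = 3 - (¼)*0*18 = 3 - 0*18 = 3 - 1*0 = 3 + 0 = 3)
O(s(-6, 4))*c = 35*3 = 105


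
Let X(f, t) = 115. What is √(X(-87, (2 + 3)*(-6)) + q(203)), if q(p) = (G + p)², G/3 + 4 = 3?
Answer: √40115 ≈ 200.29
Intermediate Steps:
G = -3 (G = -12 + 3*3 = -12 + 9 = -3)
q(p) = (-3 + p)²
√(X(-87, (2 + 3)*(-6)) + q(203)) = √(115 + (-3 + 203)²) = √(115 + 200²) = √(115 + 40000) = √40115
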